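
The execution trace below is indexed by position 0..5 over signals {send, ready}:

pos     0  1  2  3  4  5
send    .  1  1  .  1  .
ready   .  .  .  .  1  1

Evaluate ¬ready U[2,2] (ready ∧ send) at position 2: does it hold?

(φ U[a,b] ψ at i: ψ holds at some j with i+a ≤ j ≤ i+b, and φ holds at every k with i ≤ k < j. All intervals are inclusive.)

True

Need some j in [4,4] with (ready ∧ send), and ¬ready at every k in [2,j-1].
  j=4: (ready ∧ send) holds; ¬ready holds at every k in [2,3] → satisfied.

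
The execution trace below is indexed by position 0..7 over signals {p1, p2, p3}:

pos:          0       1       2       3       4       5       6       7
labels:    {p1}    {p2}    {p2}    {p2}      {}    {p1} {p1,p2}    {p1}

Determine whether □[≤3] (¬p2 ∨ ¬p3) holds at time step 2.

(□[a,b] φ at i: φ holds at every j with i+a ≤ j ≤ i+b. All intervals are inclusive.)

Yes

Check (¬p2 ∨ ¬p3) at every j in [2,5]:
  j=2: true
  j=3: true
  j=4: true
  j=5: true
All positions satisfy it → formula holds.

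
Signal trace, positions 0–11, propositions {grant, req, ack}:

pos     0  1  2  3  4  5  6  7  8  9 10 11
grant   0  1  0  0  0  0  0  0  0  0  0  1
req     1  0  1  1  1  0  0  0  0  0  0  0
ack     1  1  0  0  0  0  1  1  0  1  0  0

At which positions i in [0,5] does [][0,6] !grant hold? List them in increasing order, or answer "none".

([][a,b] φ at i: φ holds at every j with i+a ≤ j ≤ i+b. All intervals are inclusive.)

2, 3, 4

Evaluate at each i in [0,5]:
  i=0: ✗ (fails at j=1)
  i=1: ✗ (fails at j=1)
  i=2: ✓ (all of [2,8])
  i=3: ✓ (all of [3,9])
  i=4: ✓ (all of [4,10])
  i=5: ✗ (fails at j=11)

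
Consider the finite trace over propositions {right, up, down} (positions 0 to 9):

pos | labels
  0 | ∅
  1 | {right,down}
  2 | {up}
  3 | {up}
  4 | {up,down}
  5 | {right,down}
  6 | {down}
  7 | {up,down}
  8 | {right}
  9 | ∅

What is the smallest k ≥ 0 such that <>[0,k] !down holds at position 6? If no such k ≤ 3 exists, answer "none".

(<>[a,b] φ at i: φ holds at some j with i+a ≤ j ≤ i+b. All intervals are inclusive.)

Scan j = 6,7,… for !down:
  j=6: fails
  j=7: fails
  j=8: holds
First hit at j=8, so smallest k = 8-6 = 2.

2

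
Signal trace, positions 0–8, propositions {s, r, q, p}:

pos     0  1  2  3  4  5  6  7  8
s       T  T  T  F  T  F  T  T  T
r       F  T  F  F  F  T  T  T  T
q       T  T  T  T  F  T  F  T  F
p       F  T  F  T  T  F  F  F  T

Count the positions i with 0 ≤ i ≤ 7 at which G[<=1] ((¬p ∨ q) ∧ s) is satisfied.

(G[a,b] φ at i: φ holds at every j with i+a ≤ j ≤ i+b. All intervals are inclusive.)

Evaluate at each i in [0,7]:
  i=0: ✓ (all of [0,1])
  i=1: ✓ (all of [1,2])
  i=2: ✗ (fails at j=3)
  i=3: ✗ (fails at j=3)
  i=4: ✗ (fails at j=4)
  i=5: ✗ (fails at j=5)
  i=6: ✓ (all of [6,7])
  i=7: ✗ (fails at j=8)
Positions where it holds: {0, 1, 6} → 3.

3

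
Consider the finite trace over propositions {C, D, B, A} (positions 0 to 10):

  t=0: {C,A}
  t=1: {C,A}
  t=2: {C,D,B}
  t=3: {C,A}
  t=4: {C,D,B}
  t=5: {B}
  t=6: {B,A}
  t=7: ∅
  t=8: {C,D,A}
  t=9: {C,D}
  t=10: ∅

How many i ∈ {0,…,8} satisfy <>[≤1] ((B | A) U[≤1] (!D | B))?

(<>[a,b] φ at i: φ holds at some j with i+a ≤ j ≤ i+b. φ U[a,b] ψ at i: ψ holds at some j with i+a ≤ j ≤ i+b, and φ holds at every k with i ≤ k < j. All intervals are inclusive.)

Evaluate at each i in [0,8]:
  i=0: ✓ (witness j=0)
  i=1: ✓ (witness j=1)
  i=2: ✓ (witness j=2)
  i=3: ✓ (witness j=3)
  i=4: ✓ (witness j=4)
  i=5: ✓ (witness j=5)
  i=6: ✓ (witness j=6)
  i=7: ✓ (witness j=7)
  i=8: ✗ (none in [8,9])
Positions where it holds: {0, 1, 2, 3, 4, 5, 6, 7} → 8.

8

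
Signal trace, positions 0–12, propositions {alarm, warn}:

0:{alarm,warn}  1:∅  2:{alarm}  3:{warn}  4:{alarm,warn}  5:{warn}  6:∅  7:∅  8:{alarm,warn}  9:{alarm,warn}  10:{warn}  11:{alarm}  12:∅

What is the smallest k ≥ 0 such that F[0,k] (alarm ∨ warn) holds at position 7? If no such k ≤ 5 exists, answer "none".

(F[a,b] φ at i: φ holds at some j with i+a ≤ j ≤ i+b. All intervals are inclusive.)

1

Scan j = 7,8,… for (alarm ∨ warn):
  j=7: fails
  j=8: holds
First hit at j=8, so smallest k = 8-7 = 1.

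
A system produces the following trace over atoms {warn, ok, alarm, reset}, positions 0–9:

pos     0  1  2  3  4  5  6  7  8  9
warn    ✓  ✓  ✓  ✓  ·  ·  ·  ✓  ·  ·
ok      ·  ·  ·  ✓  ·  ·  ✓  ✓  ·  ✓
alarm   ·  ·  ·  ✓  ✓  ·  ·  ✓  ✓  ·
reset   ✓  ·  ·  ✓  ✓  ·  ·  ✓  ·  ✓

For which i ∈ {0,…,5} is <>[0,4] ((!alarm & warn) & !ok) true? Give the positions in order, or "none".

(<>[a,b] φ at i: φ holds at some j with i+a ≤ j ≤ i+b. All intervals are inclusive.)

Evaluate at each i in [0,5]:
  i=0: ✓ (witness j=0)
  i=1: ✓ (witness j=1)
  i=2: ✓ (witness j=2)
  i=3: ✗ (none in [3,7])
  i=4: ✗ (none in [4,8])
  i=5: ✗ (none in [5,9])

0, 1, 2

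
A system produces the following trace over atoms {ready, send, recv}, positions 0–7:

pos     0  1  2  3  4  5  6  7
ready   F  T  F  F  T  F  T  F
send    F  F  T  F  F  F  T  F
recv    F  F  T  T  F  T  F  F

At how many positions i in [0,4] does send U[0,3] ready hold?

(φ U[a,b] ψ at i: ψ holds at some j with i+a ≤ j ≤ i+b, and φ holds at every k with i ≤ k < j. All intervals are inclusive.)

Evaluate at each i in [0,4]:
  i=0: ✗ (lhs fails at k=0 before rhs at j=1)
  i=1: ✓ (rhs at j=1)
  i=2: ✗ (lhs fails at k=3 before rhs at j=4)
  i=3: ✗ (lhs fails at k=3 before rhs at j=4)
  i=4: ✓ (rhs at j=4)
Positions where it holds: {1, 4} → 2.

2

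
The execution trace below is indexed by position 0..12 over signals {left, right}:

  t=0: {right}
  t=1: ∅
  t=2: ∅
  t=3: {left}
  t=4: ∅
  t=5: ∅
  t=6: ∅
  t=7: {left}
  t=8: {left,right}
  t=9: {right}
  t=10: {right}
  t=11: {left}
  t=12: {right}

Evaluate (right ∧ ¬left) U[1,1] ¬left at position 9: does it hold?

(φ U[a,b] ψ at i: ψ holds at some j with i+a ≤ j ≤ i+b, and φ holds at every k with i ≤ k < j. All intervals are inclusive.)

Need some j in [10,10] with ¬left, and (right ∧ ¬left) at every k in [9,j-1].
  j=10: ¬left holds; (right ∧ ¬left) holds at every k in [9,9] → satisfied.

Yes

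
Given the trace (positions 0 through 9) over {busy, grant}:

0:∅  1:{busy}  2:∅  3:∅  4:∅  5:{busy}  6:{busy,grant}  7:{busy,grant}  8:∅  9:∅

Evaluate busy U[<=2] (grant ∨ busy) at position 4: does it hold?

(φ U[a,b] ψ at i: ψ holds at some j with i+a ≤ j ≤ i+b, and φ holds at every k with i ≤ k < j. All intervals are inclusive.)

Need some j in [4,6] with (grant ∨ busy), and busy at every k in [4,j-1].
  j=4: (grant ∨ busy) false.
  j=5: (grant ∨ busy) holds, but busy fails at k=4 → not this j.
  j=6: (grant ∨ busy) holds, but busy fails at k=4 → not this j.
No j in the window works → until fails.

Does not hold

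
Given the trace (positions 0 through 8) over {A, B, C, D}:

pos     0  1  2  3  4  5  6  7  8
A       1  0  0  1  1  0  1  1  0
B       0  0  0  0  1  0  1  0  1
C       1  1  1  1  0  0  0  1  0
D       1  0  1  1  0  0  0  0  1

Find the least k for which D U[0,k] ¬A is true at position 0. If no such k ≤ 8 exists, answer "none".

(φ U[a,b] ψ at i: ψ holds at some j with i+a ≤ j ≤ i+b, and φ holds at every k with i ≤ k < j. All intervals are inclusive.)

1

Need earliest j ≥ 0 with ¬A, and D at every k in [0,j-1].
  j=0: rhs fails.
  j=1: rhs holds; lhs holds on [0,0]. k = 1.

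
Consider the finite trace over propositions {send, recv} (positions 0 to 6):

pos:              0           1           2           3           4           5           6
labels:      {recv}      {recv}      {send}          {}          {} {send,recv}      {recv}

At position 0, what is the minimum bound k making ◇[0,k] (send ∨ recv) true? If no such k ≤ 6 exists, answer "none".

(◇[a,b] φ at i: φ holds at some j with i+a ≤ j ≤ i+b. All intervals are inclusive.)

0

Scan j = 0,1,… for (send ∨ recv):
  j=0: holds
First hit at j=0, so smallest k = 0-0 = 0.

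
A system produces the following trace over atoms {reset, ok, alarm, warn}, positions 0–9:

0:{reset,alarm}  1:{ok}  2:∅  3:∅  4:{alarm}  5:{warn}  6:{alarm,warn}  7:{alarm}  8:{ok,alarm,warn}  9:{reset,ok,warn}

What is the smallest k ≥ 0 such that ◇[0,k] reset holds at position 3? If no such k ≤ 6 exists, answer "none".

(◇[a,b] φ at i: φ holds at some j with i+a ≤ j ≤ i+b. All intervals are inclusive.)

6

Scan j = 3,4,… for reset:
  j=3: fails
  j=4: fails
  j=5: fails
  j=6: fails
  j=7: fails
  j=8: fails
  j=9: holds
First hit at j=9, so smallest k = 9-3 = 6.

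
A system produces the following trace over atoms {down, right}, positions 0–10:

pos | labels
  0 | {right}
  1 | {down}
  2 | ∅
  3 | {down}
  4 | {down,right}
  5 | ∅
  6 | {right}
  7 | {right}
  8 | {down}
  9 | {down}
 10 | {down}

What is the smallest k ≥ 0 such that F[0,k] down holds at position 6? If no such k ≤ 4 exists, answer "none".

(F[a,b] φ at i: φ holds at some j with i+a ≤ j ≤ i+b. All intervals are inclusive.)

Scan j = 6,7,… for down:
  j=6: fails
  j=7: fails
  j=8: holds
First hit at j=8, so smallest k = 8-6 = 2.

2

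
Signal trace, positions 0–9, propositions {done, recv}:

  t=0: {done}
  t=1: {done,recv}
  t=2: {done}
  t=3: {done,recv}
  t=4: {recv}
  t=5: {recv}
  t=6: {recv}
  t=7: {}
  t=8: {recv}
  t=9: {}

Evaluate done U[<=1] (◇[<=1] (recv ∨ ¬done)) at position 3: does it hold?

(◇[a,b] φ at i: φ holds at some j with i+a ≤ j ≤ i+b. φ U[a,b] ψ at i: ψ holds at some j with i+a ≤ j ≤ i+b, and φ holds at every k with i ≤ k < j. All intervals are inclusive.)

Need some j in [3,4] with ◇[<=1] (recv ∨ ¬done), and done at every k in [3,j-1].
  j=3: ◇[<=1] (recv ∨ ¬done) holds; no prefix to check → satisfied.

Holds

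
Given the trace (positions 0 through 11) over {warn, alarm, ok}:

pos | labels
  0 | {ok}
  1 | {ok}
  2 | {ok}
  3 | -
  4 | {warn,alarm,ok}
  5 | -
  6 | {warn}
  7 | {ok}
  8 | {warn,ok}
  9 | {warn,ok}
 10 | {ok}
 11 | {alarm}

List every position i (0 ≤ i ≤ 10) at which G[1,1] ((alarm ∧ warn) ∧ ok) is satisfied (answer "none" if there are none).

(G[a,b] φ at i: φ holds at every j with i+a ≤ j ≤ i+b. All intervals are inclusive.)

Evaluate at each i in [0,10]:
  i=0: ✗ (fails at j=1)
  i=1: ✗ (fails at j=2)
  i=2: ✗ (fails at j=3)
  i=3: ✓ (all of [4,4])
  i=4: ✗ (fails at j=5)
  i=5: ✗ (fails at j=6)
  i=6: ✗ (fails at j=7)
  i=7: ✗ (fails at j=8)
  i=8: ✗ (fails at j=9)
  i=9: ✗ (fails at j=10)
  i=10: ✗ (fails at j=11)

3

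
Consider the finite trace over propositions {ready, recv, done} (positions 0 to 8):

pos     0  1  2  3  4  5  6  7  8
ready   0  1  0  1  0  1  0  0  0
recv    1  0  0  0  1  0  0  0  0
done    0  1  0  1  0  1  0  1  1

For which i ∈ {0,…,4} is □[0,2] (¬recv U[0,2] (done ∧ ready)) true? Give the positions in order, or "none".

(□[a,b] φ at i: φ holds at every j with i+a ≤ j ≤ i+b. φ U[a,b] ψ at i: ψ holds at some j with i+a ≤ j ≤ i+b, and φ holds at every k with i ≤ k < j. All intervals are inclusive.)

Evaluate at each i in [0,4]:
  i=0: ✗ (fails at j=0)
  i=1: ✓ (all of [1,3])
  i=2: ✗ (fails at j=4)
  i=3: ✗ (fails at j=4)
  i=4: ✗ (fails at j=4)

1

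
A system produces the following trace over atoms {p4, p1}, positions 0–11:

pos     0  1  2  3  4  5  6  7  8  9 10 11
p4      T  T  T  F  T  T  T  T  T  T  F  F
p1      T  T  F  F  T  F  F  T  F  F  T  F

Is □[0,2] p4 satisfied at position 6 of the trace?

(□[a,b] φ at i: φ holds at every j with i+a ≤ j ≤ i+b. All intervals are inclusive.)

True

Check p4 at every j in [6,8]:
  j=6: true
  j=7: true
  j=8: true
All positions satisfy it → formula holds.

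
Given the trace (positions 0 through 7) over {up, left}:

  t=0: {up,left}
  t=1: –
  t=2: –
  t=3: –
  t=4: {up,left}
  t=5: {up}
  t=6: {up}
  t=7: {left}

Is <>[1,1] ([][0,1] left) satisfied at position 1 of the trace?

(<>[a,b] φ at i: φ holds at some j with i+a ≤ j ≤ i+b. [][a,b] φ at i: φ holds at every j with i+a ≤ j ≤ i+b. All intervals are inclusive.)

Does not hold

Check [][0,1] left at each j in [2,2]:
  j=2: fails at 2
No position in the window satisfies it → formula fails.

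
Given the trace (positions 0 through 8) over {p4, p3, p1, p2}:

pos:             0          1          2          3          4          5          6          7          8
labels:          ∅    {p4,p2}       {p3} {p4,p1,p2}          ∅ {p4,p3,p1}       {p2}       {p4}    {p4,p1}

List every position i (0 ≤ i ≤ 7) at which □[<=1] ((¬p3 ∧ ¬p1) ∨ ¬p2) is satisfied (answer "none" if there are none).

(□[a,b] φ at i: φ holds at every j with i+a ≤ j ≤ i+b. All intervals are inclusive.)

Evaluate at each i in [0,7]:
  i=0: ✓ (all of [0,1])
  i=1: ✓ (all of [1,2])
  i=2: ✗ (fails at j=3)
  i=3: ✗ (fails at j=3)
  i=4: ✓ (all of [4,5])
  i=5: ✓ (all of [5,6])
  i=6: ✓ (all of [6,7])
  i=7: ✓ (all of [7,8])

0, 1, 4, 5, 6, 7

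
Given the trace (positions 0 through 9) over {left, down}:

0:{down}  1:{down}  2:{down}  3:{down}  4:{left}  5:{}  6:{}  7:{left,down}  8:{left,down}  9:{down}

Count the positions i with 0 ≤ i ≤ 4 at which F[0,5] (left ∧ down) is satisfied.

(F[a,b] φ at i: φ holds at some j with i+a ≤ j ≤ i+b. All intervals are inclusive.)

Evaluate at each i in [0,4]:
  i=0: ✗ (none in [0,5])
  i=1: ✗ (none in [1,6])
  i=2: ✓ (witness j=7)
  i=3: ✓ (witness j=7)
  i=4: ✓ (witness j=7)
Positions where it holds: {2, 3, 4} → 3.

3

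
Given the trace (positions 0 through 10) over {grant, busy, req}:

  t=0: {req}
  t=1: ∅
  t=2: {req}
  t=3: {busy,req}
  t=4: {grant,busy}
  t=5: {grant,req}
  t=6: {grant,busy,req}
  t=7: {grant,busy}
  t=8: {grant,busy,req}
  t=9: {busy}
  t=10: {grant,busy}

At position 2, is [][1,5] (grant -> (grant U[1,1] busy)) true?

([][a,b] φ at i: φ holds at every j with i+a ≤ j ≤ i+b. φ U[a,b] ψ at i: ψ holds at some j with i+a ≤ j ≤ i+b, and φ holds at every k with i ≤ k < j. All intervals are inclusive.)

Check (grant -> (grant U[1,1] busy)) at every j in [3,7]:
  j=3: antecedent false → ✓
  j=4: antecedent true; consequent fails → ✗
  j=5: antecedent true; consequent holds → ✓
  j=6: antecedent true; consequent holds → ✓
  j=7: antecedent true; consequent holds → ✓
Fails at j=4 → formula fails.

Does not hold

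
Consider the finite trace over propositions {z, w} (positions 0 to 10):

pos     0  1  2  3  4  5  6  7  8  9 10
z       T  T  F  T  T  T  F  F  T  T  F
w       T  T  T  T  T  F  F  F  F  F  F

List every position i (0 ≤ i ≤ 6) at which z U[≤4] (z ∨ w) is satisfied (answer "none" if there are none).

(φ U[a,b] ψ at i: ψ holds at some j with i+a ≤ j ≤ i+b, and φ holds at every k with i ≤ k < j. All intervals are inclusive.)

Evaluate at each i in [0,6]:
  i=0: ✓ (rhs at j=0)
  i=1: ✓ (rhs at j=1)
  i=2: ✓ (rhs at j=2)
  i=3: ✓ (rhs at j=3)
  i=4: ✓ (rhs at j=4)
  i=5: ✓ (rhs at j=5)
  i=6: ✗ (lhs fails at k=6 before rhs at j=8)

0, 1, 2, 3, 4, 5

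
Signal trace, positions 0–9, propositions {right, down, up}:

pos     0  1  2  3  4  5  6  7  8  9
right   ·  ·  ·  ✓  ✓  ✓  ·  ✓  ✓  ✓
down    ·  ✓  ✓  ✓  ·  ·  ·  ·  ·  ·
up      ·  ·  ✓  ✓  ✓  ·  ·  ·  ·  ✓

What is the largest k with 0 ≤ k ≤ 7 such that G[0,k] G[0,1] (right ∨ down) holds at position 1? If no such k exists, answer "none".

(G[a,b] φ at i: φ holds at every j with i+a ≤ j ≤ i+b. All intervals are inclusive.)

3

G[0,1] (right ∨ down) must hold from j=1 onward; find where it first fails.
  j=1: holds
  j=2: holds
  j=3: holds
  j=4: holds
  j=5: fails
Holds on [1,4], so largest k = 3.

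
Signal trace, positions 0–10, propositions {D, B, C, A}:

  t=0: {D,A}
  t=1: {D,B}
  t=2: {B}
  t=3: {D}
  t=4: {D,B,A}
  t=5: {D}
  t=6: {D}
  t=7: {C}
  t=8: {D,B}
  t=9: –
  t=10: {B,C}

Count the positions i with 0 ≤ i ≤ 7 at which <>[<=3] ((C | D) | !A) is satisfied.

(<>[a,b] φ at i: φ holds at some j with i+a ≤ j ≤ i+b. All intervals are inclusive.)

8

Evaluate at each i in [0,7]:
  i=0: ✓ (witness j=0)
  i=1: ✓ (witness j=1)
  i=2: ✓ (witness j=2)
  i=3: ✓ (witness j=3)
  i=4: ✓ (witness j=4)
  i=5: ✓ (witness j=5)
  i=6: ✓ (witness j=6)
  i=7: ✓ (witness j=7)
Positions where it holds: {0, 1, 2, 3, 4, 5, 6, 7} → 8.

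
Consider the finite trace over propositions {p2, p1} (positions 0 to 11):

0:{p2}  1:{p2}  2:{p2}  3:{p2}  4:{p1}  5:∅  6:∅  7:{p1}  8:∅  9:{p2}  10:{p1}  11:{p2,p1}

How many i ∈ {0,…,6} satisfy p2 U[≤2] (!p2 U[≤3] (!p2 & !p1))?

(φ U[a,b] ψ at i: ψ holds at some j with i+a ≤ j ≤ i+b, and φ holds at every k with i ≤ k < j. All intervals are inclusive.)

5

Evaluate at each i in [0,6]:
  i=0: ✗ (no rhs in [0,2])
  i=1: ✗ (no rhs in [1,3])
  i=2: ✓ (rhs at j=4; lhs holds on [2,3])
  i=3: ✓ (rhs at j=4; lhs holds on [3,3])
  i=4: ✓ (rhs at j=4)
  i=5: ✓ (rhs at j=5)
  i=6: ✓ (rhs at j=6)
Positions where it holds: {2, 3, 4, 5, 6} → 5.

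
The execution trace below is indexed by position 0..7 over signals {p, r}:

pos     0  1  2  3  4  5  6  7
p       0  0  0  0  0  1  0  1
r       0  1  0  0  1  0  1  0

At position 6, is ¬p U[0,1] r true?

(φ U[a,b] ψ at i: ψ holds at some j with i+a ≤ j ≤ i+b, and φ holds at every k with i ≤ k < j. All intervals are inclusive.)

Holds

Need some j in [6,7] with r, and ¬p at every k in [6,j-1].
  j=6: r holds; no prefix to check → satisfied.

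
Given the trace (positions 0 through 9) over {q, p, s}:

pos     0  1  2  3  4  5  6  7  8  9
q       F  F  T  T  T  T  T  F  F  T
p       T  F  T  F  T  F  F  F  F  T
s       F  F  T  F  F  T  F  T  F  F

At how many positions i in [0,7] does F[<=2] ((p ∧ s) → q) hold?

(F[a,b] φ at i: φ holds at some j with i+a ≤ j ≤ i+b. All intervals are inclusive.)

8

Evaluate at each i in [0,7]:
  i=0: ✓ (witness j=0)
  i=1: ✓ (witness j=1)
  i=2: ✓ (witness j=2)
  i=3: ✓ (witness j=3)
  i=4: ✓ (witness j=4)
  i=5: ✓ (witness j=5)
  i=6: ✓ (witness j=6)
  i=7: ✓ (witness j=7)
Positions where it holds: {0, 1, 2, 3, 4, 5, 6, 7} → 8.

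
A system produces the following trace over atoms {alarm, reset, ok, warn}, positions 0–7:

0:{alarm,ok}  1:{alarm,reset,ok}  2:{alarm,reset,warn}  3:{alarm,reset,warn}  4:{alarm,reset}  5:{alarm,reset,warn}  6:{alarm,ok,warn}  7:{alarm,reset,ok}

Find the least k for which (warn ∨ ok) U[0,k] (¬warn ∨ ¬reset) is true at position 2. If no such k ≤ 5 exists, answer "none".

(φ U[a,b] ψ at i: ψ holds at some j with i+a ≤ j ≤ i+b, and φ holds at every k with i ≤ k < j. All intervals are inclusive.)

2

Need earliest j ≥ 2 with (¬warn ∨ ¬reset), and (warn ∨ ok) at every k in [2,j-1].
  j=2: rhs fails.
  j=3: rhs fails.
  j=4: rhs holds; lhs holds on [2,3]. k = 2.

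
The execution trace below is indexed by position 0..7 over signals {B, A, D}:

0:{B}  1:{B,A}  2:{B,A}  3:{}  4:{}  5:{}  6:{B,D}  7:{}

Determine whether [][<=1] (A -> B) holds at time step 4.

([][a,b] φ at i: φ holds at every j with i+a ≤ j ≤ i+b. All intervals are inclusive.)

Check (A -> B) at every j in [4,5]:
  j=4: antecedent false → ✓
  j=5: antecedent false → ✓
All positions satisfy it → formula holds.

True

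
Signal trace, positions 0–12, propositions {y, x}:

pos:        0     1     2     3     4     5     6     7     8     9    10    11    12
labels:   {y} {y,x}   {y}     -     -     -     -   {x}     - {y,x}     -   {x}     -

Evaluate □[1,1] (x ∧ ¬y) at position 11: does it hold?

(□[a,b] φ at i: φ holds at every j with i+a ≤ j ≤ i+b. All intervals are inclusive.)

Check (x ∧ ¬y) at every j in [12,12]:
  j=12: false
Fails at j=12 → formula fails.

False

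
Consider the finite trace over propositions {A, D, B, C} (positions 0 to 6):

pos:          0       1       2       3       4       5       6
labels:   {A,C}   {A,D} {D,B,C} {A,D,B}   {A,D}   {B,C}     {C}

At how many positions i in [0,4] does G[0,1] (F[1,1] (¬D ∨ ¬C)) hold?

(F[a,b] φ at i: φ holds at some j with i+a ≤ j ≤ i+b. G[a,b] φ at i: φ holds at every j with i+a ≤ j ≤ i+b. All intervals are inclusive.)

Evaluate at each i in [0,4]:
  i=0: ✗ (fails at j=1)
  i=1: ✗ (fails at j=1)
  i=2: ✓ (all of [2,3])
  i=3: ✓ (all of [3,4])
  i=4: ✓ (all of [4,5])
Positions where it holds: {2, 3, 4} → 3.

3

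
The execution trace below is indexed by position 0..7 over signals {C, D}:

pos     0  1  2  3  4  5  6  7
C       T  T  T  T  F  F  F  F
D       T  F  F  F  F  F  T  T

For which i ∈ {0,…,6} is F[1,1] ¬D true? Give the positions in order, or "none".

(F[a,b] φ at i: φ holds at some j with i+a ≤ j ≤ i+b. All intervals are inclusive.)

0, 1, 2, 3, 4

Evaluate at each i in [0,6]:
  i=0: ✓ (witness j=1)
  i=1: ✓ (witness j=2)
  i=2: ✓ (witness j=3)
  i=3: ✓ (witness j=4)
  i=4: ✓ (witness j=5)
  i=5: ✗ (none in [6,6])
  i=6: ✗ (none in [7,7])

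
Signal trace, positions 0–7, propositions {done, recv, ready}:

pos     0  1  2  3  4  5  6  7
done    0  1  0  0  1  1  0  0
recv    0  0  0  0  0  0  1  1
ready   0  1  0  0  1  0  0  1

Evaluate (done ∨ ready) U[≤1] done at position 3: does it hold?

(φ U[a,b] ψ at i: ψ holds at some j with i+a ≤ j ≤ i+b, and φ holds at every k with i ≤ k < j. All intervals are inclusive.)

Need some j in [3,4] with done, and (done ∨ ready) at every k in [3,j-1].
  j=3: done false.
  j=4: done holds, but (done ∨ ready) fails at k=3 → not this j.
No j in the window works → until fails.

Does not hold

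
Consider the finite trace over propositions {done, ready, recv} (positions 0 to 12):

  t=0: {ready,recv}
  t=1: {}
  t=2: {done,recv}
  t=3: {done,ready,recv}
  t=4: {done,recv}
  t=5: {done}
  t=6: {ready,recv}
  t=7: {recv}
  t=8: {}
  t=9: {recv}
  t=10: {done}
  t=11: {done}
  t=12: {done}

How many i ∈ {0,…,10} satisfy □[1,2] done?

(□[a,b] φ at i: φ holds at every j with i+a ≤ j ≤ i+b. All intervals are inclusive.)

5

Evaluate at each i in [0,10]:
  i=0: ✗ (fails at j=1)
  i=1: ✓ (all of [2,3])
  i=2: ✓ (all of [3,4])
  i=3: ✓ (all of [4,5])
  i=4: ✗ (fails at j=6)
  i=5: ✗ (fails at j=6)
  i=6: ✗ (fails at j=7)
  i=7: ✗ (fails at j=8)
  i=8: ✗ (fails at j=9)
  i=9: ✓ (all of [10,11])
  i=10: ✓ (all of [11,12])
Positions where it holds: {1, 2, 3, 9, 10} → 5.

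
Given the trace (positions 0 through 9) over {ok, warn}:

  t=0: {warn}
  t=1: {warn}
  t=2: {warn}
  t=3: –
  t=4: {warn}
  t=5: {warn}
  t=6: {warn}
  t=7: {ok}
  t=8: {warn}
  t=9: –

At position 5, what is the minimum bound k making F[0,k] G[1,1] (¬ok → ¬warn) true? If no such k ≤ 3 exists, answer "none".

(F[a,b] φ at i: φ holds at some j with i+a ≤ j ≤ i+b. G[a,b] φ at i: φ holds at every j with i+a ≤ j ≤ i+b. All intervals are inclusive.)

1

Scan j = 5,6,… for G[1,1] (¬ok → ¬warn):
  j=5: fails
  j=6: holds
First hit at j=6, so smallest k = 6-5 = 1.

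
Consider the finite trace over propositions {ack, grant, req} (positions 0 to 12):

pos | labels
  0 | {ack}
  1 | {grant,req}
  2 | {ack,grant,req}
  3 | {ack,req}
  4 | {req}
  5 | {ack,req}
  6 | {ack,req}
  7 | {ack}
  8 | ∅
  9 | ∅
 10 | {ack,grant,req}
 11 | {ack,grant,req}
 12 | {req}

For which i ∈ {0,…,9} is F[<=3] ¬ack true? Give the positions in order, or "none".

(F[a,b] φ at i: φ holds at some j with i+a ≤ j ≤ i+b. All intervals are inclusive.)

0, 1, 2, 3, 4, 5, 6, 7, 8, 9

Evaluate at each i in [0,9]:
  i=0: ✓ (witness j=1)
  i=1: ✓ (witness j=1)
  i=2: ✓ (witness j=4)
  i=3: ✓ (witness j=4)
  i=4: ✓ (witness j=4)
  i=5: ✓ (witness j=8)
  i=6: ✓ (witness j=8)
  i=7: ✓ (witness j=8)
  i=8: ✓ (witness j=8)
  i=9: ✓ (witness j=9)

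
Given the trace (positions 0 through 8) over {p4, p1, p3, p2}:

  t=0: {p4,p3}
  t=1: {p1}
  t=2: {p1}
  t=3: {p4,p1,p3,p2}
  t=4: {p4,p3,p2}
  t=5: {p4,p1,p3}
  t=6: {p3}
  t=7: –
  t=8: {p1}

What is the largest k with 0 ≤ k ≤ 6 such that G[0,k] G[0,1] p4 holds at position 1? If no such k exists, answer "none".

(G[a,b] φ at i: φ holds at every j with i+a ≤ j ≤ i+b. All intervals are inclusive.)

G[0,1] p4 must hold from j=1 onward; find where it first fails.
  j=1: fails → no k works.

none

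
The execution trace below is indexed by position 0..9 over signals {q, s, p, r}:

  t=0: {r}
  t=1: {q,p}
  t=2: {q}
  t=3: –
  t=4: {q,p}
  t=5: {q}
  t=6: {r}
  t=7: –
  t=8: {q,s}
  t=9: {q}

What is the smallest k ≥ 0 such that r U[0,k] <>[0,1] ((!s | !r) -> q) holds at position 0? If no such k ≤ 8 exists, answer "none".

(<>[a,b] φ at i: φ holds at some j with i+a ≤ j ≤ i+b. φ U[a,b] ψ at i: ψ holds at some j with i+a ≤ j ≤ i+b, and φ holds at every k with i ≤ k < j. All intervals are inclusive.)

Need earliest j ≥ 0 with <>[0,1] ((!s | !r) -> q), and r at every k in [0,j-1].
  j=0: rhs holds (empty prefix). k = 0.

0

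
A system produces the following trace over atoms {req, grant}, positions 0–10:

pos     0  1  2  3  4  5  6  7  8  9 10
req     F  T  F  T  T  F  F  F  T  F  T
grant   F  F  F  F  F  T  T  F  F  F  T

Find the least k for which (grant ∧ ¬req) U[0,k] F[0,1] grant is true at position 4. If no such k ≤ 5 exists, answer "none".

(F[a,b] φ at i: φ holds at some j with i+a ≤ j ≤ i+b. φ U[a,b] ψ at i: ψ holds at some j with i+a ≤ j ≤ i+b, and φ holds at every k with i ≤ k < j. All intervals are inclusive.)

Need earliest j ≥ 4 with F[0,1] grant, and (grant ∧ ¬req) at every k in [4,j-1].
  j=4: rhs holds (empty prefix). k = 0.

0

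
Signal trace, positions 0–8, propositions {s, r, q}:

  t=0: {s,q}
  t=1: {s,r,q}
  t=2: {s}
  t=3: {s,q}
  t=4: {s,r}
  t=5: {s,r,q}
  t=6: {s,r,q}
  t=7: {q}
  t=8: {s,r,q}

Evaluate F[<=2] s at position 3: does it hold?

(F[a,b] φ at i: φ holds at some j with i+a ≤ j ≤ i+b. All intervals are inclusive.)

Holds

Check s at each j in [3,5]:
  j=3: true
  j=4: true
  j=5: true
Found at j=3 → formula holds.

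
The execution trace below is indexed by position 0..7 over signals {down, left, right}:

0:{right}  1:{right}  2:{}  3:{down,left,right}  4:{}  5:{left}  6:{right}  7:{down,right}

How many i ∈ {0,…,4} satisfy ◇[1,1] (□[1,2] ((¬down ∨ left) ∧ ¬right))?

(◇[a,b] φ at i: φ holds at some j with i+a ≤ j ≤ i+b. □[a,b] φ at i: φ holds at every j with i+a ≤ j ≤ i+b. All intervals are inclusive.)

Evaluate at each i in [0,4]:
  i=0: ✗ (none in [1,1])
  i=1: ✗ (none in [2,2])
  i=2: ✓ (witness j=3)
  i=3: ✗ (none in [4,4])
  i=4: ✗ (none in [5,5])
Positions where it holds: {2} → 1.

1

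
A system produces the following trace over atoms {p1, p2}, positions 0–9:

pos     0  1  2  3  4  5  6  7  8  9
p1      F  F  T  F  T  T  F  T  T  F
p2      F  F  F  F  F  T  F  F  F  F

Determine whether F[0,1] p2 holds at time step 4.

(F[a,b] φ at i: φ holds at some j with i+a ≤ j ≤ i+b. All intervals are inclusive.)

Holds

Check p2 at each j in [4,5]:
  j=4: false
  j=5: true
Found at j=5 → formula holds.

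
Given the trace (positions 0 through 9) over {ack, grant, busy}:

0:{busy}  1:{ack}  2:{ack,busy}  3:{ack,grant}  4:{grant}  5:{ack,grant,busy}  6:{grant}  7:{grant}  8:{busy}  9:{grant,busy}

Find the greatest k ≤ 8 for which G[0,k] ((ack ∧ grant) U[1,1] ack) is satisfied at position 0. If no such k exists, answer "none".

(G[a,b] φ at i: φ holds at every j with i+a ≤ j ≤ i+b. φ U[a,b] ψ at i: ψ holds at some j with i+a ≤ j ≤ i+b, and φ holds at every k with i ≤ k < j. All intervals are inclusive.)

((ack ∧ grant) U[1,1] ack) must hold from j=0 onward; find where it first fails.
  j=0: fails → no k works.

none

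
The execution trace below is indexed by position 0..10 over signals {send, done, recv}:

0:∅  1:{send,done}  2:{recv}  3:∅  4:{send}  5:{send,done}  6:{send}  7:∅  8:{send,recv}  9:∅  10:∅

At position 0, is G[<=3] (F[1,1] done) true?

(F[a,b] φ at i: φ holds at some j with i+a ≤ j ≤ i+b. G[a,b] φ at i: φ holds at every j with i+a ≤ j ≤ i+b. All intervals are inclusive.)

Check F[1,1] done at every j in [0,3]:
  j=0: holds (witness at 1)
  j=1: fails (none in [2,2])
  j=2: fails (none in [3,3])
  j=3: fails (none in [4,4])
Fails at j=1 → formula fails.

False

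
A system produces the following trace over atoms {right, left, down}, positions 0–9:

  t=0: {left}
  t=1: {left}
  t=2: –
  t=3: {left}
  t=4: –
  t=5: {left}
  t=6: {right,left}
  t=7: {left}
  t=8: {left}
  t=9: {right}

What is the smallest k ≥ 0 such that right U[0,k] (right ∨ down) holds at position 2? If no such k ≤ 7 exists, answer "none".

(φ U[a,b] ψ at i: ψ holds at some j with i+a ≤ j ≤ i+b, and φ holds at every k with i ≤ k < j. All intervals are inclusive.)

none

Need earliest j ≥ 2 with (right ∨ down), and right at every k in [2,j-1].
  j=2: rhs fails.
  j=3: rhs fails.
  j=4: rhs fails.
  j=5: rhs fails.
  j=6: rhs holds but lhs fails at k=2.
  j=7: rhs fails.
  j=8: rhs fails.
  j=9: rhs holds but lhs fails at k=2.
No witness within the range → none.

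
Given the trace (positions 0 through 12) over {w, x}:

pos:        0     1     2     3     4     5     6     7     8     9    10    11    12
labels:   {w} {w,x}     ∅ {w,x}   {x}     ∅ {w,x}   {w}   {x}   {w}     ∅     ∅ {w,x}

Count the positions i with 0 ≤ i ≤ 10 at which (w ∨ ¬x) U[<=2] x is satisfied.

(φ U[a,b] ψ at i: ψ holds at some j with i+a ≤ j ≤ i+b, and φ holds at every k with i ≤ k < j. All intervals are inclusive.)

10

Evaluate at each i in [0,10]:
  i=0: ✓ (rhs at j=1; lhs holds on [0,0])
  i=1: ✓ (rhs at j=1)
  i=2: ✓ (rhs at j=3; lhs holds on [2,2])
  i=3: ✓ (rhs at j=3)
  i=4: ✓ (rhs at j=4)
  i=5: ✓ (rhs at j=6; lhs holds on [5,5])
  i=6: ✓ (rhs at j=6)
  i=7: ✓ (rhs at j=8; lhs holds on [7,7])
  i=8: ✓ (rhs at j=8)
  i=9: ✗ (no rhs in [9,11])
  i=10: ✓ (rhs at j=12; lhs holds on [10,11])
Positions where it holds: {0, 1, 2, 3, 4, 5, 6, 7, 8, 10} → 10.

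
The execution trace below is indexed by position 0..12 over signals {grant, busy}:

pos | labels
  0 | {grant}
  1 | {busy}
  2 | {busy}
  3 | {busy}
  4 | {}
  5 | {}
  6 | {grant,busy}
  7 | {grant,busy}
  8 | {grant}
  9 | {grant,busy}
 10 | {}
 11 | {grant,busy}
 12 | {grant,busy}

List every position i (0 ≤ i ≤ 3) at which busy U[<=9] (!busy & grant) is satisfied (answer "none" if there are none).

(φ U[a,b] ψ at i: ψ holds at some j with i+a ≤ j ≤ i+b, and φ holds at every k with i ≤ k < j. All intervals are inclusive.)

0

Evaluate at each i in [0,3]:
  i=0: ✓ (rhs at j=0)
  i=1: ✗ (lhs fails at k=4 before rhs at j=8)
  i=2: ✗ (lhs fails at k=4 before rhs at j=8)
  i=3: ✗ (lhs fails at k=4 before rhs at j=8)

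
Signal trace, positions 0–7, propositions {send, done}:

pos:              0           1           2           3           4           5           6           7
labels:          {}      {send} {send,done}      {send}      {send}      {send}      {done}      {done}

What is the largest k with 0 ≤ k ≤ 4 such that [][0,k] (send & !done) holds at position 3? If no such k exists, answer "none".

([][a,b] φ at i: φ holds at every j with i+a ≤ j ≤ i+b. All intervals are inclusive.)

(send & !done) must hold from j=3 onward; find where it first fails.
  j=3: holds
  j=4: holds
  j=5: holds
  j=6: fails
Holds on [3,5], so largest k = 2.

2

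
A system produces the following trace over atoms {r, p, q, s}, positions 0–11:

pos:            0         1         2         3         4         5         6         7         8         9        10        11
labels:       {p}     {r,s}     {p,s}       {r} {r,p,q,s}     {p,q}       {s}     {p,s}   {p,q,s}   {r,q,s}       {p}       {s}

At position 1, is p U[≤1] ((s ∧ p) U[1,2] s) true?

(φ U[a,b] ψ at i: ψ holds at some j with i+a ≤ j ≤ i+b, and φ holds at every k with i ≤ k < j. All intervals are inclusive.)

Does not hold

Need some j in [1,2] with ((s ∧ p) U[1,2] s), and p at every k in [1,j-1].
  j=1: ((s ∧ p) U[1,2] s) — fails.
  j=2: ((s ∧ p) U[1,2] s) — fails.
No j in the window works → until fails.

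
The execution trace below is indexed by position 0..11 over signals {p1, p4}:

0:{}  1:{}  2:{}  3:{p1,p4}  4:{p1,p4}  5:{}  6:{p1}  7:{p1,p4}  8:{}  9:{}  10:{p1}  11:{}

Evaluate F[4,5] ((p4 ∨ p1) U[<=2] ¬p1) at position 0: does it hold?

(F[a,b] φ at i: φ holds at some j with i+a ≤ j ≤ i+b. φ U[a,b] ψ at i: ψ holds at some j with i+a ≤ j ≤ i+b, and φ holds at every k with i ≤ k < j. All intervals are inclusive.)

Check ((p4 ∨ p1) U[<=2] ¬p1) at each j in [4,5]:
  j=4: holds
  j=5: holds
Found at j=4 → formula holds.

Yes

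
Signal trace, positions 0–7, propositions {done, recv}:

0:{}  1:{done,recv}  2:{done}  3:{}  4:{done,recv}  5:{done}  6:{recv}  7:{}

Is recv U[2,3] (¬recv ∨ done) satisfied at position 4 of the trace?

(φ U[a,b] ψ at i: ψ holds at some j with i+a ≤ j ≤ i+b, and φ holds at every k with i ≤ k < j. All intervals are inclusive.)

Does not hold

Need some j in [6,7] with (¬recv ∨ done), and recv at every k in [4,j-1].
  j=6: (¬recv ∨ done) false.
  j=7: (¬recv ∨ done) holds, but recv fails at k=5 → not this j.
No j in the window works → until fails.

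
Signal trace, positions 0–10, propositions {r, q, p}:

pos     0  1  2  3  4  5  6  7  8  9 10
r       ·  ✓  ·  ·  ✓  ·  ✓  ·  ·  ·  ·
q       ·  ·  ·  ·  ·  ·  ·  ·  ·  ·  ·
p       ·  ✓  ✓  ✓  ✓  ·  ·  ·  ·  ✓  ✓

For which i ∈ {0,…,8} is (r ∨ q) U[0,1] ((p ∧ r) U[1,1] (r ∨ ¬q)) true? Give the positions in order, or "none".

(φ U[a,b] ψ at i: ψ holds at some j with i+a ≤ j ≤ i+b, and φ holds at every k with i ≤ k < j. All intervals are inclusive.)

Evaluate at each i in [0,8]:
  i=0: ✗ (lhs fails at k=0 before rhs at j=1)
  i=1: ✓ (rhs at j=1)
  i=2: ✗ (no rhs in [2,3])
  i=3: ✗ (lhs fails at k=3 before rhs at j=4)
  i=4: ✓ (rhs at j=4)
  i=5: ✗ (no rhs in [5,6])
  i=6: ✗ (no rhs in [6,7])
  i=7: ✗ (no rhs in [7,8])
  i=8: ✗ (no rhs in [8,9])

1, 4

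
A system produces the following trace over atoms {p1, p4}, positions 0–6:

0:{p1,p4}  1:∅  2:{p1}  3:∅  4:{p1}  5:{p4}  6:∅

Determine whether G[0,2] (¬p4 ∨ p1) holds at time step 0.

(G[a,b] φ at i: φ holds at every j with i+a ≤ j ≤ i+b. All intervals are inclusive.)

Yes

Check (¬p4 ∨ p1) at every j in [0,2]:
  j=0: true
  j=1: true
  j=2: true
All positions satisfy it → formula holds.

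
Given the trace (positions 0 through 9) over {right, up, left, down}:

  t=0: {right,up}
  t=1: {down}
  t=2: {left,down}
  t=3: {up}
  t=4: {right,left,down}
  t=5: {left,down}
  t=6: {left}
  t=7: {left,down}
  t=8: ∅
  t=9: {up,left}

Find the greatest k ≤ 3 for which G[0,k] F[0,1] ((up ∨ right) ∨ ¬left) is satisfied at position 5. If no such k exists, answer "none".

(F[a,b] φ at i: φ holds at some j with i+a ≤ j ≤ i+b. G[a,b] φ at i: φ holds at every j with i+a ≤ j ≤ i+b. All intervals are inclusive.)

F[0,1] ((up ∨ right) ∨ ¬left) must hold from j=5 onward; find where it first fails.
  j=5: fails → no k works.

none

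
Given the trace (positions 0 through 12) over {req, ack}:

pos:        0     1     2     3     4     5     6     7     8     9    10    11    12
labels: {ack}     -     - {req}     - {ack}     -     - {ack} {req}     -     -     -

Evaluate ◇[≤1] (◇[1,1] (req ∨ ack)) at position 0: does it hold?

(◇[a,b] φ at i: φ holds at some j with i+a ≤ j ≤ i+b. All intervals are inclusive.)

False

Check ◇[1,1] (req ∨ ack) at each j in [0,1]:
  j=0: fails (none in [1,1])
  j=1: fails (none in [2,2])
No position in the window satisfies it → formula fails.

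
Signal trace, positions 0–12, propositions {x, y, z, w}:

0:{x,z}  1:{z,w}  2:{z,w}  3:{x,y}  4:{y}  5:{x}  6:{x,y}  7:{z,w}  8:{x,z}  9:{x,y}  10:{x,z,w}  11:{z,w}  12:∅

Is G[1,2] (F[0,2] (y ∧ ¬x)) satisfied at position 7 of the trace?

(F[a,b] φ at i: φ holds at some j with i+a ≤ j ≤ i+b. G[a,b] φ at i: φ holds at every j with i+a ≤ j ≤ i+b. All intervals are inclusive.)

Check F[0,2] (y ∧ ¬x) at every j in [8,9]:
  j=8: fails (none in [8,10])
  j=9: fails (none in [9,11])
Fails at j=8 → formula fails.

False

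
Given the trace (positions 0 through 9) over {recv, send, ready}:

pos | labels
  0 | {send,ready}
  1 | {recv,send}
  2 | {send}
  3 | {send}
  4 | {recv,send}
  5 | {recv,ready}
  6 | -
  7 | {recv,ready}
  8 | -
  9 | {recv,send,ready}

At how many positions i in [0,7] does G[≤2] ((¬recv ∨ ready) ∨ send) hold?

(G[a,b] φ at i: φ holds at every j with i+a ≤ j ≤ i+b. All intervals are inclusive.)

Evaluate at each i in [0,7]:
  i=0: ✓ (all of [0,2])
  i=1: ✓ (all of [1,3])
  i=2: ✓ (all of [2,4])
  i=3: ✓ (all of [3,5])
  i=4: ✓ (all of [4,6])
  i=5: ✓ (all of [5,7])
  i=6: ✓ (all of [6,8])
  i=7: ✓ (all of [7,9])
Positions where it holds: {0, 1, 2, 3, 4, 5, 6, 7} → 8.

8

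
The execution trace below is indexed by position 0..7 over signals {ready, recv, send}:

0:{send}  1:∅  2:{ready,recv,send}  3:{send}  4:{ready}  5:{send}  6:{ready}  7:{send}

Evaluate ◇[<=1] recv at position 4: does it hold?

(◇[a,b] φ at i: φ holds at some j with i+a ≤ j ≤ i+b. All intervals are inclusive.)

Check recv at each j in [4,5]:
  j=4: false
  j=5: false
No position in the window satisfies it → formula fails.

False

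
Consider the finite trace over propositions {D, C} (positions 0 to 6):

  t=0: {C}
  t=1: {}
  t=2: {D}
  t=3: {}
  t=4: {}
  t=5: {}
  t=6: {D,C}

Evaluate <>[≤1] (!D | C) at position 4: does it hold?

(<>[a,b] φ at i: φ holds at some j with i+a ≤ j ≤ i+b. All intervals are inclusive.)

Yes

Check (!D | C) at each j in [4,5]:
  j=4: true
  j=5: true
Found at j=4 → formula holds.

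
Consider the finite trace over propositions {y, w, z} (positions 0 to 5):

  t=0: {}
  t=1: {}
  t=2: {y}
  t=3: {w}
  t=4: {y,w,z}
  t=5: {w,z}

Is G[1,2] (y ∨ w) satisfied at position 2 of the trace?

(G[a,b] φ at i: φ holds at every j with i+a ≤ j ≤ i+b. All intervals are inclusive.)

Check (y ∨ w) at every j in [3,4]:
  j=3: true
  j=4: true
All positions satisfy it → formula holds.

Holds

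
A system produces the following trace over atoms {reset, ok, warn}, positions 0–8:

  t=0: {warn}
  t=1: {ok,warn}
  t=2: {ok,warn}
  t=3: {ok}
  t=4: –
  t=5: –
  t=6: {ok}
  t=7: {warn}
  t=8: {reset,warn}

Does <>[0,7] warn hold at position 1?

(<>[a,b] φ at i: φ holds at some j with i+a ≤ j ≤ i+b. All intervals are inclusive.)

Holds

Check warn at each j in [1,8]:
  j=1: true
  j=2: true
  j=3: false
  j=4: false
  j=5: false
  j=6: false
  j=7: true
  j=8: true
Found at j=1 → formula holds.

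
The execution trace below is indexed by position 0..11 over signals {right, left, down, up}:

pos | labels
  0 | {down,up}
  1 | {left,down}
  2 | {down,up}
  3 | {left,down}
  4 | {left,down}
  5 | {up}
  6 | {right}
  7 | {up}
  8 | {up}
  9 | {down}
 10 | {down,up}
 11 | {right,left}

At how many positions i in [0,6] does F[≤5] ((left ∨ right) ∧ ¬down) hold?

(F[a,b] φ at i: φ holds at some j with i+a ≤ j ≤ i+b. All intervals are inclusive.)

Evaluate at each i in [0,6]:
  i=0: ✗ (none in [0,5])
  i=1: ✓ (witness j=6)
  i=2: ✓ (witness j=6)
  i=3: ✓ (witness j=6)
  i=4: ✓ (witness j=6)
  i=5: ✓ (witness j=6)
  i=6: ✓ (witness j=6)
Positions where it holds: {1, 2, 3, 4, 5, 6} → 6.

6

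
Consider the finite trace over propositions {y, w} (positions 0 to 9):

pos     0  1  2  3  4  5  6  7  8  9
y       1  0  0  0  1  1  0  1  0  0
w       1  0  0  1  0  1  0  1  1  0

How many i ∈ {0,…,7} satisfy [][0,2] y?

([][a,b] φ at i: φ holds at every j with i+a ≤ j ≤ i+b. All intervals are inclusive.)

0

Evaluate at each i in [0,7]:
  i=0: ✗ (fails at j=1)
  i=1: ✗ (fails at j=1)
  i=2: ✗ (fails at j=2)
  i=3: ✗ (fails at j=3)
  i=4: ✗ (fails at j=6)
  i=5: ✗ (fails at j=6)
  i=6: ✗ (fails at j=6)
  i=7: ✗ (fails at j=8)
Positions where it holds: {} → 0.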